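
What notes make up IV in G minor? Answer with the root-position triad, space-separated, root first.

C E G

The root, C, is scale degree 4 — the same note in G minor and G major; only the chord quality changes. In G major the chord on C is C–E–G.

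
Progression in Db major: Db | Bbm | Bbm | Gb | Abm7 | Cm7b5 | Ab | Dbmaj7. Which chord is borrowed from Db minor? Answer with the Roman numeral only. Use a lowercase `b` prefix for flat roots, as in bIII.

Db major has the diatonic set Db, Ebm, Fm, Gb, Ab, Bbm, Cdim. Db, Bbm, Gb, Cm7b5, Ab and Dbmaj7 are all diatonic. Abm7 (Ab–Cb–Eb–Gb) doesn't fit — on degree 5 Db major would have Ab (V). Abm7 is the degree-5 chord of Db minor, so it is the borrowed v7.

v7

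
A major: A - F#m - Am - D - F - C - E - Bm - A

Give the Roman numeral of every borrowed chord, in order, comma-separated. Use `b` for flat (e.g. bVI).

i, bVI, bIII

A major has the diatonic set A, Bm, C#m, D, E, F#m, G#dim. Of the given chords, A, F#m, D, E and Bm are diatonic. Am (A–C–E) doesn't fit — on degree 1 A major would have A (I). Am is the degree-1 chord of A minor, so it is the borrowed i. F (F–A–C) is not: scale degree 6 in A major carries F#m (vi). In A minor the chord on that degree is F, so here it functions as bVI, borrowed from the parallel minor. C (C–E–G) is not: scale degree 3 in A major carries C#m (iii). In A minor the chord on that degree is C, so here it functions as bIII, borrowed from the parallel minor.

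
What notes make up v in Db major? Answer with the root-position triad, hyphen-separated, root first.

Ab-Cb-Eb

The root, Ab, is scale degree 5 — the same note in Db major and Db minor; only the chord quality changes. Stacking thirds in Db minor on Ab gives Ab–Cb–Eb.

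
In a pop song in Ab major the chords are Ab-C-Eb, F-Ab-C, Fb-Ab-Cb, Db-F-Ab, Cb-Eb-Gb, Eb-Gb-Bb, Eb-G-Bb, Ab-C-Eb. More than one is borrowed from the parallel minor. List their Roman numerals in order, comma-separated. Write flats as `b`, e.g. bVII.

bVI, bIII, v

In Ab major the diatonic chords are Ab, Bbm, Cm, Db, Eb, Fm, Gdim. Ab–C–Eb = Ab, F–Ab–C = Fm, Db–F–Ab = Db and Eb–G–Bb = Eb are all diatonic. Fb–Ab–Cb doesn't fit — on degree 6 Ab major would have Fm (vi). Fb is the degree-6 chord of Ab minor, so it is the borrowed bVI. Cb–Eb–Gb doesn't fit — on degree 3 Ab major would have Cm (iii). Cb is the degree-3 chord of Ab minor, so it is the borrowed bIII. Eb–Gb–Bb doesn't fit — on degree 5 Ab major would have Eb (V). Ebm is the degree-5 chord of Ab minor, so it is the borrowed v.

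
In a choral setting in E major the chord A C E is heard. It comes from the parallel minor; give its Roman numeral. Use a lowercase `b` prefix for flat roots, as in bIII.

iv

A is scale degree 4 in E major. The diatonic chord on degree 4 would be A (IV), but A–C–E is the minor chord from E minor. As a borrowed chord it is labeled iv.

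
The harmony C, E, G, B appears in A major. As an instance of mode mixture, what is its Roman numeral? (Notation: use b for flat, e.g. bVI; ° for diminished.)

bIIImaj7

The root C is the lowered 3rd scale degree — diatonically A major has C# there. C–E–G–B is a major-seventh chord — the form found in A minor, not the diatonic iii (C#m). Borrowed into A major it is written bIIImaj7.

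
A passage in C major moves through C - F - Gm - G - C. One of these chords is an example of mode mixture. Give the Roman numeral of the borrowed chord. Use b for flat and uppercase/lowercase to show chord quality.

v

C major has the diatonic set C, Dm, Em, F, G, Am, Bdim. Of the given chords, C, F and G are diatonic. Gm (G–Bb–D) doesn't fit — on degree 5 C major would have G (V). Gm is the degree-5 chord of C minor, so it is the borrowed v.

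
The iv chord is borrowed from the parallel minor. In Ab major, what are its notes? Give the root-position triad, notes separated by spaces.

iv is built on scale degree 4, which is Db in both Ab major and its parallel. In Ab minor the chord on Db is Db–Fb–Ab.

Db Fb Ab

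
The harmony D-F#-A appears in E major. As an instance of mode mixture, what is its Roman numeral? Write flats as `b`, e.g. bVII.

In E major scale degree 7 is D#; D is its lowered form, from E minor. The diatonic chord on degree 7 would be D#dim (vii°), but D–F#–A is the major chord from E minor. As a borrowed chord it is labeled bVII.

bVII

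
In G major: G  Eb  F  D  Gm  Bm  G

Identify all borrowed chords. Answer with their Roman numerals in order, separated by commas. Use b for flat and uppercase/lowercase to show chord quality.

bVI, bVII, i

The diatonic triads in G major are G, Am, Bm, C, D, Em, F#dim. G, D and Bm are all diatonic. Eb (Eb–G–Bb) is not: scale degree 6 in G major carries Em (vi). In G minor the chord on that degree is Eb, so here it functions as bVI, borrowed from the parallel minor. F (F–A–C) is not: scale degree 7 in G major carries F#dim (vii°). In G minor the chord on that degree is F, so here it functions as bVII, borrowed from the parallel minor. But Gm (G–Bb–D) is foreign: the diatonic I on degree 1 is G, whereas Gm comes from G minor. It is labeled i.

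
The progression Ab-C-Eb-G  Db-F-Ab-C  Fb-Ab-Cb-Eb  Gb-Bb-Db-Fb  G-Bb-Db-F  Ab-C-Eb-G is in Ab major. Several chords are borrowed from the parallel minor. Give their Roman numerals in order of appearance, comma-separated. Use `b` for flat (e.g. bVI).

In Ab major the diatonic chords are Ab, Bbm, Cm, Db, Eb, Fm, Gdim. Of the given chords, Ab–C–Eb–G = Abmaj7, Db–F–Ab–C = Dbmaj7 and G–Bb–Db–F = Gm7b5 are diatonic. But Fb–Ab–Cb–Eb is foreign: the diatonic vi on degree 6 is Fm, whereas Fbmaj7 comes from Ab minor. It is labeled bVImaj7. Gb–Bb–Db–Fb is not: scale degree 7 in Ab major carries Gdim (vii°). In Ab minor the chord on that degree is Gb7, so here it functions as bVII7, borrowed from the parallel minor.

bVImaj7, bVII7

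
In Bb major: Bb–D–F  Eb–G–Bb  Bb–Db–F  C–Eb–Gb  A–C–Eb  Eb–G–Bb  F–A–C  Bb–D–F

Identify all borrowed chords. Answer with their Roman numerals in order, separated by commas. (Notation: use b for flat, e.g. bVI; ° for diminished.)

i, ii°

The diatonic triads in Bb major are Bb, Cm, Dm, Eb, F, Gm, Adim. Bb–D–F = Bb, Eb–G–Bb = Eb, A–C–Eb = Adim and F–A–C = F are all diatonic. But Bb–Db–F is foreign: the diatonic I on degree 1 is Bb, whereas Bbm comes from Bb minor. It is labeled i. But C–Eb–Gb is foreign: the diatonic ii on degree 2 is Cm, whereas Cdim comes from Bb minor. It is labeled ii°.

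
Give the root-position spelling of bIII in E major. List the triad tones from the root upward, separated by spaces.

The root of bIII is the lowered 3rd degree: G# becomes G. Building the major chord from the parallel minor on G: G–B–D.

G B D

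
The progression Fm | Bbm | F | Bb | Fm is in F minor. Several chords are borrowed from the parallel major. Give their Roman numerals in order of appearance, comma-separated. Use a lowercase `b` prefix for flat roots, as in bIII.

I, IV

In F minor (with V from harmonic minor) the diatonic chords are Fm, Gdim, Ab, Bbm, C, Db, Eb. Of the given chords, Fm and Bbm are diatonic. F (F–A–C) is not: scale degree 1 in F minor carries Fm (i). In F major the chord on that degree is F, so here it functions as I, borrowed from the parallel major. Bb (Bb–D–F) doesn't fit — on degree 4 F minor would have Bbm (iv). Bb is the degree-4 chord of F major, so it is the borrowed IV.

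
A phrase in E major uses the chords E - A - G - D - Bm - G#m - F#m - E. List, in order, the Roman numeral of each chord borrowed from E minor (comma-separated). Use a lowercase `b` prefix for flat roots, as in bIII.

In E major the diatonic chords are E, F#m, G#m, A, B, C#m, D#dim. Of the given chords, E, A, G#m and F#m are diatonic. G (G–B–D) doesn't fit — on degree 3 E major would have G#m (iii). G is the degree-3 chord of E minor, so it is the borrowed bIII. D (D–F#–A) is not: scale degree 7 in E major carries D#dim (vii°). In E minor the chord on that degree is D, so here it functions as bVII, borrowed from the parallel minor. Bm (B–D–F#) doesn't fit — on degree 5 E major would have B (V). Bm is the degree-5 chord of E minor, so it is the borrowed v.

bIII, bVII, v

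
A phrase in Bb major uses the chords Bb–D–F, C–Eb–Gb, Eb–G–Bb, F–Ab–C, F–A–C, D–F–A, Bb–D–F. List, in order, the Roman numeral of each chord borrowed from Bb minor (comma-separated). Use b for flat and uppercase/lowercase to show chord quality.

ii°, v

In Bb major the diatonic chords are Bb, Cm, Dm, Eb, F, Gm, Adim. Bb–D–F = Bb, Eb–G–Bb = Eb, F–A–C = F and D–F–A = Dm are all diatonic. C–Eb–Gb is not: scale degree 2 in Bb major carries Cm (ii). In Bb minor the chord on that degree is Cdim, so here it functions as ii°, borrowed from the parallel minor. But F–Ab–C is foreign: the diatonic V on degree 5 is F, whereas Fm comes from Bb minor. It is labeled v.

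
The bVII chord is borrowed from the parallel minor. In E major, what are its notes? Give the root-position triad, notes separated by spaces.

D F# A

Scale degree 7 in E major is D#. bVII uses the lowered form, D, taken from E minor. Stacking thirds in E minor on D gives D–F#–A.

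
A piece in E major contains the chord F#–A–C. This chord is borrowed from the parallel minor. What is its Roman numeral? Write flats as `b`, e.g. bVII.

ii°

F# is scale degree 2 in E major. Diatonically E major has F#m (ii) on that degree; F#–A–C is instead the diminished chord native to E minor, so it takes the label ii°.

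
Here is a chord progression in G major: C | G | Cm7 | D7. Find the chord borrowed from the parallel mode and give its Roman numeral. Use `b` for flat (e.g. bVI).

iv7

The diatonic triads in G major are G, Am, Bm, C, D, Em, F#dim. C, G and D7 are all diatonic. Cm7 (C–Eb–G–Bb) doesn't fit — on degree 4 G major would have C (IV). Cm7 is the degree-4 chord of G minor, so it is the borrowed iv7.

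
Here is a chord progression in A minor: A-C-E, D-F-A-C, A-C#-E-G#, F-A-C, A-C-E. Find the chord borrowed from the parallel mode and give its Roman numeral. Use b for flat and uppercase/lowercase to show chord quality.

The diatonic triads in A minor (with V from harmonic minor) are Am, Bdim, C, Dm, E, F, G. A–C–E = Am, D–F–A–C = Dm7 and F–A–C = F are all diatonic. A–C#–E–G# doesn't fit — on degree 1 A minor would have Am (i). Amaj7 is the degree-1 chord of A major, so it is the borrowed Imaj7.

Imaj7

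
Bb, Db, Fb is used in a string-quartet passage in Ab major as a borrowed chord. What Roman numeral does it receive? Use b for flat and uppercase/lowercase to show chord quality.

Bb is scale degree 2 in Ab major. The diatonic chord on degree 2 would be Bbm (ii), but Bb–Db–Fb is the diminished chord from Ab minor. As a borrowed chord it is labeled ii°.

ii°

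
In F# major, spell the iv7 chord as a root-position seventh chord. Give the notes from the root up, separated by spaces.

B D F# A

iv7 is built on scale degree 4, which is B in both F# major and its parallel. Building the minor-seventh chord from the parallel minor on B: B–D–F#–A.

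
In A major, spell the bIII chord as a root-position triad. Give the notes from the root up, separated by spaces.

C E G

bIII is built on the lowered scale degree 3. In A major degree 3 is C#; lowered it becomes C. In A minor the chord on C is C–E–G.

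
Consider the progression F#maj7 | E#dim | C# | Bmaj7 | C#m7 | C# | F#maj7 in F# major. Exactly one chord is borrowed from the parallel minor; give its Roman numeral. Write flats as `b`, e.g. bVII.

In F# major the diatonic chords are F#, G#m, A#m, B, C#, D#m, E#dim. Of the given chords, F#maj7, E#dim, C# and Bmaj7 are diatonic. C#m7 (C#–E–G#–B) is not: scale degree 5 in F# major carries C# (V). In F# minor the chord on that degree is C#m7, so here it functions as v7, borrowed from the parallel minor.

v7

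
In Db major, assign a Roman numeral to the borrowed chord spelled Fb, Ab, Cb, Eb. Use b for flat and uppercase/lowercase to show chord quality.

In Db major scale degree 3 is F; Fb is its lowered form, from Db minor. Fb–Ab–Cb–Eb is a major-seventh chord — the form found in Db minor, not the diatonic iii (Fm). Borrowed into Db major it is written bIIImaj7.

bIIImaj7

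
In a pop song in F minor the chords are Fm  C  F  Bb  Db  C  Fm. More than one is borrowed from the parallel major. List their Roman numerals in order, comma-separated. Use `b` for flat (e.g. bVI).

F minor has the diatonic set Fm, Gdim, Ab, Bbm, C, Db, Eb (with V from harmonic minor). Fm, C and Db all belong to that set. F (F–A–C) is not: scale degree 1 in F minor carries Fm (i). In F major the chord on that degree is F, so here it functions as I, borrowed from the parallel major. But Bb (Bb–D–F) is foreign: the diatonic iv on degree 4 is Bbm, whereas Bb comes from F major. It is labeled IV.

I, IV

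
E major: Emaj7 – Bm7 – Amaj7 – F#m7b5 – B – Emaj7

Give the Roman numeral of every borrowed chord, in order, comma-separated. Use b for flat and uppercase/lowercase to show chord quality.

v7, iiø7

In E major the diatonic chords are E, F#m, G#m, A, B, C#m, D#dim. Emaj7, Amaj7 and B are all diatonic. Bm7 (B–D–F#–A) doesn't fit — on degree 5 E major would have B (V). Bm7 is the degree-5 chord of E minor, so it is the borrowed v7. F#m7b5 (F#–A–C–E) is not: scale degree 2 in E major carries F#m (ii). In E minor the chord on that degree is F#m7b5, so here it functions as iiø7, borrowed from the parallel minor.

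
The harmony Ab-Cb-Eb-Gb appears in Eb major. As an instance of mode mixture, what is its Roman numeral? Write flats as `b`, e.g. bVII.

iv7

Ab is scale degree 4 in Eb major. Diatonically Eb major has Ab (IV) on that degree; Ab–Cb–Eb–Gb is instead the minor-seventh chord native to Eb minor, so it takes the label iv7.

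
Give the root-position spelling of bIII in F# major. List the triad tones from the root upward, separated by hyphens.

A-C#-E

bIII is built on the lowered scale degree 3. In F# major degree 3 is A#; lowered it becomes A. Building the major chord from the parallel minor on A: A–C#–E.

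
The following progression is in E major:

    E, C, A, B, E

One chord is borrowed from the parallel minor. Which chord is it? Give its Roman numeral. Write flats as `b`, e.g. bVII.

bVI

The diatonic triads in E major are E, F#m, G#m, A, B, C#m, D#dim. Of the given chords, E, A and B are diatonic. C (C–E–G) is not: scale degree 6 in E major carries C#m (vi). In E minor the chord on that degree is C, so here it functions as bVI, borrowed from the parallel minor.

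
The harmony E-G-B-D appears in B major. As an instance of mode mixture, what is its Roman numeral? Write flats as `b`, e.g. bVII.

The root E is the diatonic 4th degree of B major; the borrowing shows in the chord quality. The diatonic chord on degree 4 would be E (IV), but E–G–B–D is the minor-seventh chord from B minor. As a borrowed chord it is labeled iv7.

iv7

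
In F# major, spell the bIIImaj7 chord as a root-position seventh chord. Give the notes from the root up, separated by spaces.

bIIImaj7 is built on the lowered scale degree 3. In F# major degree 3 is A#; lowered it becomes A. In F# minor the chord on A is A–C#–E–G#.

A C# E G#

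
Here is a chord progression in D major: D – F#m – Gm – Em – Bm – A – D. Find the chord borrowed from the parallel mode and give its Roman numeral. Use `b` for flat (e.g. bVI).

The diatonic triads in D major are D, Em, F#m, G, A, Bm, C#dim. D, F#m, Em, Bm and A all belong to that set. But Gm (G–Bb–D) is foreign: the diatonic IV on degree 4 is G, whereas Gm comes from D minor. It is labeled iv.

iv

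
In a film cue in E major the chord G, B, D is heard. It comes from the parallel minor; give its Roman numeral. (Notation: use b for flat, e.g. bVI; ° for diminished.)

In E major scale degree 3 is G#; G is its lowered form, from E minor. The diatonic chord on degree 3 would be G#m (iii), but G–B–D is the major chord from E minor. As a borrowed chord it is labeled bIII.

bIII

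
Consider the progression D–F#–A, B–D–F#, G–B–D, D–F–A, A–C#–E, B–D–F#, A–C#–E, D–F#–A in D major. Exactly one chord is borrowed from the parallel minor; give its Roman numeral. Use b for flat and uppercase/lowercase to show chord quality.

i

The diatonic triads in D major are D, Em, F#m, G, A, Bm, C#dim. D–F#–A = D, B–D–F# = Bm, G–B–D = G and A–C#–E = A all belong to that set. D–F–A doesn't fit — on degree 1 D major would have D (I). Dm is the degree-1 chord of D minor, so it is the borrowed i.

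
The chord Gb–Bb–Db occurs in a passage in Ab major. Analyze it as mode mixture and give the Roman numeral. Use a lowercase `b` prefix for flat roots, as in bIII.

bVII

In Ab major scale degree 7 is G; Gb is its lowered form, from Ab minor. Gb–Bb–Db is a major chord — the form found in Ab minor, not the diatonic vii° (Gdim). Borrowed into Ab major it is written bVII.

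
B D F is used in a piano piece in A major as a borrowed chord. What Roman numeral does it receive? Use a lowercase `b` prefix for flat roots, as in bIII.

ii°

B is scale degree 2 in A major. B–D–F is a diminished chord — the form found in A minor, not the diatonic ii (Bm). Borrowed into A major it is written ii°.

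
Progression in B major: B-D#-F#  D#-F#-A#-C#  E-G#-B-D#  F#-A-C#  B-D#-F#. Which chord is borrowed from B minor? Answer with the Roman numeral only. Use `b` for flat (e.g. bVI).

B major has the diatonic set B, C#m, D#m, E, F#, G#m, A#dim. B–D#–F# = B, D#–F#–A#–C# = D#m7 and E–G#–B–D# = Emaj7 are all diatonic. F#–A–C# doesn't fit — on degree 5 B major would have F# (V). F#m is the degree-5 chord of B minor, so it is the borrowed v.

v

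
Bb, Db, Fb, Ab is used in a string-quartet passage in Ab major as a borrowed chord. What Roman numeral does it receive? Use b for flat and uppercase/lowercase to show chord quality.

Bb is scale degree 2 in Ab major. Bb–Db–Fb–Ab is a half-diminished-seventh chord — the form found in Ab minor, not the diatonic ii (Bbm). Borrowed into Ab major it is written iiø7.

iiø7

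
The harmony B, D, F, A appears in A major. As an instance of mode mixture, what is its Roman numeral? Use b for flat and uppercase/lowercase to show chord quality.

B is scale degree 2 in A major. B–D–F–A is a half-diminished-seventh chord — the form found in A minor, not the diatonic ii (Bm). Borrowed into A major it is written iiø7.

iiø7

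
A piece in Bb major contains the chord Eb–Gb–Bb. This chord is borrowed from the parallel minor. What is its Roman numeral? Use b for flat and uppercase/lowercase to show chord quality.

iv

The root Eb is the diatonic 4th degree of Bb major; the borrowing shows in the chord quality. Diatonically Bb major has Eb (IV) on that degree; Eb–Gb–Bb is instead the minor chord native to Bb minor, so it takes the label iv.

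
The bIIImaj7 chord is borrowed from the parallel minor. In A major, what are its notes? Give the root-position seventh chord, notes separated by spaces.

C E G B

Scale degree 3 in A major is C#. bIIImaj7 uses the lowered form, C, taken from A minor. In A minor the chord on C is C–E–G–B.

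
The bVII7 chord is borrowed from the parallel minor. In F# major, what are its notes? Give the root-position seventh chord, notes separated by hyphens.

E-G#-B-D

The root of bVII7 is the lowered 7th degree: E# becomes E. Stacking thirds in F# minor on E gives E–G#–B–D.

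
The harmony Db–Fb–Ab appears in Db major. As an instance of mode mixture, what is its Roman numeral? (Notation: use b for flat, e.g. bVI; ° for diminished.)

i

The root Db is the diatonic 1st degree of Db major; the borrowing shows in the chord quality. Diatonically Db major has Db (I) on that degree; Db–Fb–Ab is instead the minor chord native to Db minor, so it takes the label i.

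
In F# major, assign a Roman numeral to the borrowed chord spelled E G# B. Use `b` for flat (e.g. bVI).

In F# major scale degree 7 is E#; E is its lowered form, from F# minor. Diatonically F# major has E#dim (vii°) on that degree; E–G#–B is instead the major chord native to F# minor, so it takes the label bVII.

bVII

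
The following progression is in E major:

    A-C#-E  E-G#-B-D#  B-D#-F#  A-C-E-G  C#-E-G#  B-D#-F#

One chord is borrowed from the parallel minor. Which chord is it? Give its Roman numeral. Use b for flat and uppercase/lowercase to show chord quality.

iv7

E major has the diatonic set E, F#m, G#m, A, B, C#m, D#dim. Of the given chords, A–C#–E = A, E–G#–B–D# = Emaj7, B–D#–F# = B and C#–E–G# = C#m are diatonic. A–C–E–G is not: scale degree 4 in E major carries A (IV). In E minor the chord on that degree is Am7, so here it functions as iv7, borrowed from the parallel minor.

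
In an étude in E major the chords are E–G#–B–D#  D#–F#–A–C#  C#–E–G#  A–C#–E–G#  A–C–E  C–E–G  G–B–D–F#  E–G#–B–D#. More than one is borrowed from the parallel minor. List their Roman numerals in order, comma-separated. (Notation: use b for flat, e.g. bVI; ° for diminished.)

In E major the diatonic chords are E, F#m, G#m, A, B, C#m, D#dim. E–G#–B–D# = Emaj7, D#–F#–A–C# = D#m7b5, C#–E–G# = C#m and A–C#–E–G# = Amaj7 are all diatonic. But A–C–E is foreign: the diatonic IV on degree 4 is A, whereas Am comes from E minor. It is labeled iv. But C–E–G is foreign: the diatonic vi on degree 6 is C#m, whereas C comes from E minor. It is labeled bVI. G–B–D–F# is not: scale degree 3 in E major carries G#m (iii). In E minor the chord on that degree is Gmaj7, so here it functions as bIIImaj7, borrowed from the parallel minor.

iv, bVI, bIIImaj7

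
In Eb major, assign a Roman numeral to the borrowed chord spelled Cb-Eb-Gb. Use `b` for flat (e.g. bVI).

The root Cb is the lowered 6th scale degree — diatonically Eb major has C there. Cb–Eb–Gb is a major chord — the form found in Eb minor, not the diatonic vi (Cm). Borrowed into Eb major it is written bVI.

bVI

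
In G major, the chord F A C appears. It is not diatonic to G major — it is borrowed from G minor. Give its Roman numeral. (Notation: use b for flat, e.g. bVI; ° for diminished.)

bVII

F is the lowered form of scale degree 7 in G major (the diatonic degree 7 is F#). Diatonically G major has F#dim (vii°) on that degree; F–A–C is instead the major chord native to G minor, so it takes the label bVII.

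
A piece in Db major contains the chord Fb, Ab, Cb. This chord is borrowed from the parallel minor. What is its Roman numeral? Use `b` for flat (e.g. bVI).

The root Fb is the lowered 3rd scale degree — diatonically Db major has F there. The diatonic chord on degree 3 would be Fm (iii), but Fb–Ab–Cb is the major chord from Db minor. As a borrowed chord it is labeled bIII.

bIII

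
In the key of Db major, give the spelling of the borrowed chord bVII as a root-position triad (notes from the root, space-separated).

The root of bVII is the lowered 7th degree: C becomes Cb. In Db minor the chord on Cb is Cb–Eb–Gb.

Cb Eb Gb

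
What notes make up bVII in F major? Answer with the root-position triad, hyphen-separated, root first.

Eb-G-Bb

Scale degree 7 in F major is E. bVII uses the lowered form, Eb, taken from F minor. Stacking thirds in F minor on Eb gives Eb–G–Bb.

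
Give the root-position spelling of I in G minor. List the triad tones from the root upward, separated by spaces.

I is built on scale degree 1, which is G in both G minor and its parallel. In G major the chord on G is G–B–D.

G B D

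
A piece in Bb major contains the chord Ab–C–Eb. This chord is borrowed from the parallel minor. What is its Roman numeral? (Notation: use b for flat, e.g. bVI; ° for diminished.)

bVII

The root Ab is the lowered 7th scale degree — diatonically Bb major has A there. Diatonically Bb major has Adim (vii°) on that degree; Ab–C–Eb is instead the major chord native to Bb minor, so it takes the label bVII.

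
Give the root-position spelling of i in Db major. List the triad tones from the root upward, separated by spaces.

Db Fb Ab

The root, Db, is scale degree 1 — the same note in Db major and Db minor; only the chord quality changes. Building the minor chord from the parallel minor on Db: Db–Fb–Ab.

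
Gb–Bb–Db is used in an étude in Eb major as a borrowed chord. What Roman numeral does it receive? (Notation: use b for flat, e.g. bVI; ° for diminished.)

In Eb major scale degree 3 is G; Gb is its lowered form, from Eb minor. Diatonically Eb major has Gm (iii) on that degree; Gb–Bb–Db is instead the major chord native to Eb minor, so it takes the label bIII.

bIII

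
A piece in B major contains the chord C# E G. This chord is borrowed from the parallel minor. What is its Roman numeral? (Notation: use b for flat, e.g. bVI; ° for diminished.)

ii°

C# is scale degree 2 in B major. C#–E–G is a diminished chord — the form found in B minor, not the diatonic ii (C#m). Borrowed into B major it is written ii°.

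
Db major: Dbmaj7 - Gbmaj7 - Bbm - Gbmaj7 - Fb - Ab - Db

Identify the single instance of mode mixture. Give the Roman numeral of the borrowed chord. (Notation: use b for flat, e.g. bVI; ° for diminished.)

In Db major the diatonic chords are Db, Ebm, Fm, Gb, Ab, Bbm, Cdim. Dbmaj7, Gbmaj7, Bbm, Ab and Db all belong to that set. Fb (Fb–Ab–Cb) is not: scale degree 3 in Db major carries Fm (iii). In Db minor the chord on that degree is Fb, so here it functions as bIII, borrowed from the parallel minor.

bIII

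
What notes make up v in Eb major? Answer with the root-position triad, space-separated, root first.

v is built on scale degree 5, which is Bb in both Eb major and its parallel. Stacking thirds in Eb minor on Bb gives Bb–Db–F.

Bb Db F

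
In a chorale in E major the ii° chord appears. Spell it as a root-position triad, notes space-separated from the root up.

F# A C

ii° is built on scale degree 2, which is F# in both E major and its parallel. Building the diminished chord from the parallel minor on F#: F#–A–C.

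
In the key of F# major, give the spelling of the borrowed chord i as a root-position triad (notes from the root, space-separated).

F# A C#

The root, F#, is scale degree 1 — the same note in F# major and F# minor; only the chord quality changes. In F# minor the chord on F# is F#–A–C#.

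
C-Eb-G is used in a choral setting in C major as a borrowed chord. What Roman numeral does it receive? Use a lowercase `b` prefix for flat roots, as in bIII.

The root C is the diatonic 1st degree of C major; the borrowing shows in the chord quality. The diatonic chord on degree 1 would be C (I), but C–Eb–G is the minor chord from C minor. As a borrowed chord it is labeled i.

i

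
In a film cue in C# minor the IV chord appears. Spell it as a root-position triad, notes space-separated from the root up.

IV is built on scale degree 4, which is F# in both C# minor and its parallel. In C# major the chord on F# is F#–A#–C#.

F# A# C#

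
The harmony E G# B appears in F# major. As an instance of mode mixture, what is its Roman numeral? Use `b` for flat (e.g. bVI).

bVII

In F# major scale degree 7 is E#; E is its lowered form, from F# minor. Diatonically F# major has E#dim (vii°) on that degree; E–G#–B is instead the major chord native to F# minor, so it takes the label bVII.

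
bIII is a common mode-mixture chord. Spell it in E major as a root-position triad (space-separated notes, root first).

Scale degree 3 in E major is G#. bIII uses the lowered form, G, taken from E minor. Building the major chord from the parallel minor on G: G–B–D.

G B D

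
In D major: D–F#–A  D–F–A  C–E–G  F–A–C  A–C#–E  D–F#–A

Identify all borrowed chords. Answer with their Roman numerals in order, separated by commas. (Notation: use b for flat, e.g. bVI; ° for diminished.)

The diatonic triads in D major are D, Em, F#m, G, A, Bm, C#dim. Of the given chords, D–F#–A = D and A–C#–E = A are diatonic. But D–F–A is foreign: the diatonic I on degree 1 is D, whereas Dm comes from D minor. It is labeled i. But C–E–G is foreign: the diatonic vii° on degree 7 is C#dim, whereas C comes from D minor. It is labeled bVII. F–A–C is not: scale degree 3 in D major carries F#m (iii). In D minor the chord on that degree is F, so here it functions as bIII, borrowed from the parallel minor.

i, bVII, bIII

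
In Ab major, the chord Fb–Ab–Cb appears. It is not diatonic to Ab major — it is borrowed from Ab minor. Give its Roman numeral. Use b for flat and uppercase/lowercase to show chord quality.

bVI

The root Fb is the lowered 6th scale degree — diatonically Ab major has F there. The diatonic chord on degree 6 would be Fm (vi), but Fb–Ab–Cb is the major chord from Ab minor. As a borrowed chord it is labeled bVI.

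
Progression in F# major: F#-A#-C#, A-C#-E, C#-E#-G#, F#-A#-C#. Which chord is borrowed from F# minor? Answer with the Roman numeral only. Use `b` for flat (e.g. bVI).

In F# major the diatonic chords are F#, G#m, A#m, B, C#, D#m, E#dim. F#–A#–C# = F# and C#–E#–G# = C# are both diatonic. A–C#–E doesn't fit — on degree 3 F# major would have A#m (iii). A is the degree-3 chord of F# minor, so it is the borrowed bIII.

bIII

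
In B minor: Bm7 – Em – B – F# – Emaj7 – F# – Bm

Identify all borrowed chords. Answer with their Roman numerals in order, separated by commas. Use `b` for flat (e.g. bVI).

In B minor (with V from harmonic minor) the diatonic chords are Bm, C#dim, D, Em, F#, G, A. Of the given chords, Bm7, Em, F# and Bm are diatonic. But B (B–D#–F#) is foreign: the diatonic i on degree 1 is Bm, whereas B comes from B major. It is labeled I. Emaj7 (E–G#–B–D#) is not: scale degree 4 in B minor carries Em (iv). In B major the chord on that degree is Emaj7, so here it functions as IVmaj7, borrowed from the parallel major.

I, IVmaj7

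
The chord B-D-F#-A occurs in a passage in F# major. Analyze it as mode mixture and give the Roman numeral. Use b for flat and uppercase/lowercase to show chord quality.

B is scale degree 4 in F# major. B–D–F#–A is a minor-seventh chord — the form found in F# minor, not the diatonic IV (B). Borrowed into F# major it is written iv7.

iv7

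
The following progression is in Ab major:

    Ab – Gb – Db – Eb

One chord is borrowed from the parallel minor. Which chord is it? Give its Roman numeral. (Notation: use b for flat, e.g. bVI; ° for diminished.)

bVII

In Ab major the diatonic chords are Ab, Bbm, Cm, Db, Eb, Fm, Gdim. Ab, Db and Eb are all diatonic. Gb (Gb–Bb–Db) is not: scale degree 7 in Ab major carries Gdim (vii°). In Ab minor the chord on that degree is Gb, so here it functions as bVII, borrowed from the parallel minor.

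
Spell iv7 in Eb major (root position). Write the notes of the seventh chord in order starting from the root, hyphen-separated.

The root, Ab, is scale degree 4 — the same note in Eb major and Eb minor; only the chord quality changes. Stacking thirds in Eb minor on Ab gives Ab–Cb–Eb–Gb.

Ab-Cb-Eb-Gb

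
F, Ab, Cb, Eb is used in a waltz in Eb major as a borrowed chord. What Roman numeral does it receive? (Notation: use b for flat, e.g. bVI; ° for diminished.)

iiø7

F is scale degree 2 in Eb major. F–Ab–Cb–Eb is a half-diminished-seventh chord — the form found in Eb minor, not the diatonic ii (Fm). Borrowed into Eb major it is written iiø7.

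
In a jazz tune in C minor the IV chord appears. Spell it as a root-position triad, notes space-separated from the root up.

F A C

IV is built on scale degree 4, which is F in both C minor and its parallel. In C major the chord on F is F–A–C.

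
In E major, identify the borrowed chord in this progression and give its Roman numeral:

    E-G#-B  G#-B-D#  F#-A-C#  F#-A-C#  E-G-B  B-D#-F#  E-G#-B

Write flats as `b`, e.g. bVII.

i

The diatonic triads in E major are E, F#m, G#m, A, B, C#m, D#dim. E–G#–B = E, G#–B–D# = G#m, F#–A–C# = F#m and B–D#–F# = B are all diatonic. E–G–B doesn't fit — on degree 1 E major would have E (I). Em is the degree-1 chord of E minor, so it is the borrowed i.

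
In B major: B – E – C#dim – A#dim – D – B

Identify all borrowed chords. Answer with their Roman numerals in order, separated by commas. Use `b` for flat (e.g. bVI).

The diatonic triads in B major are B, C#m, D#m, E, F#, G#m, A#dim. B, E and A#dim all belong to that set. C#dim (C#–E–G) doesn't fit — on degree 2 B major would have C#m (ii). C#dim is the degree-2 chord of B minor, so it is the borrowed ii°. D (D–F#–A) is not: scale degree 3 in B major carries D#m (iii). In B minor the chord on that degree is D, so here it functions as bIII, borrowed from the parallel minor.

ii°, bIII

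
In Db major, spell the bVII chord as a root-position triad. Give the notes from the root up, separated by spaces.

The root of bVII is the lowered 7th degree: C becomes Cb. Stacking thirds in Db minor on Cb gives Cb–Eb–Gb.

Cb Eb Gb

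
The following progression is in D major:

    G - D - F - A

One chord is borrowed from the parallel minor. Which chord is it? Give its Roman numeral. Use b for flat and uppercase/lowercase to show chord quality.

bIII

D major has the diatonic set D, Em, F#m, G, A, Bm, C#dim. G, D and A are all diatonic. F (F–A–C) is not: scale degree 3 in D major carries F#m (iii). In D minor the chord on that degree is F, so here it functions as bIII, borrowed from the parallel minor.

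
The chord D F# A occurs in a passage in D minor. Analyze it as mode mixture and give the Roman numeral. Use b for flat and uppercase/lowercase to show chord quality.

I

D is scale degree 1 in D minor. D–F#–A is a major chord — the form found in D major, not the diatonic i (Dm). Borrowed into D minor it is written I.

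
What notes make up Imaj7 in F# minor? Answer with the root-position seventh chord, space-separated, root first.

F# A# C# E#

Imaj7 is built on scale degree 1, which is F# in both F# minor and its parallel. Building the major-seventh chord from the parallel major on F#: F#–A#–C#–E#.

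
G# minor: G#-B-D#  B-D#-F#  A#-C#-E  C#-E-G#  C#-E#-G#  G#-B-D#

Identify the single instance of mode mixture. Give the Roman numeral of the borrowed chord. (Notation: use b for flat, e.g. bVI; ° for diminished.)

IV

The diatonic triads in G# minor (with V from harmonic minor) are G#m, A#dim, B, C#m, D#, E, F#. G#–B–D# = G#m, B–D#–F# = B, A#–C#–E = A#dim and C#–E–G# = C#m all belong to that set. But C#–E#–G# is foreign: the diatonic iv on degree 4 is C#m, whereas C# comes from G# major. It is labeled IV.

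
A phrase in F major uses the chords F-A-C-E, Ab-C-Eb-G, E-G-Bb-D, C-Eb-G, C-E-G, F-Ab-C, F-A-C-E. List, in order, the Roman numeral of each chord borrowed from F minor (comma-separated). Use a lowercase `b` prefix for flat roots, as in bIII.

In F major the diatonic chords are F, Gm, Am, Bb, C, Dm, Edim. Of the given chords, F–A–C–E = Fmaj7, E–G–Bb–D = Em7b5 and C–E–G = C are diatonic. Ab–C–Eb–G is not: scale degree 3 in F major carries Am (iii). In F minor the chord on that degree is Abmaj7, so here it functions as bIIImaj7, borrowed from the parallel minor. C–Eb–G doesn't fit — on degree 5 F major would have C (V). Cm is the degree-5 chord of F minor, so it is the borrowed v. F–Ab–C is not: scale degree 1 in F major carries F (I). In F minor the chord on that degree is Fm, so here it functions as i, borrowed from the parallel minor.

bIIImaj7, v, i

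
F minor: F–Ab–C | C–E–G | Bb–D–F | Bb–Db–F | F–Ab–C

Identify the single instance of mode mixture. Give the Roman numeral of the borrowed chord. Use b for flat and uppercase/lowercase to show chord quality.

The diatonic triads in F minor (with V from harmonic minor) are Fm, Gdim, Ab, Bbm, C, Db, Eb. Of the given chords, F–Ab–C = Fm, C–E–G = C and Bb–Db–F = Bbm are diatonic. But Bb–D–F is foreign: the diatonic iv on degree 4 is Bbm, whereas Bb comes from F major. It is labeled IV.

IV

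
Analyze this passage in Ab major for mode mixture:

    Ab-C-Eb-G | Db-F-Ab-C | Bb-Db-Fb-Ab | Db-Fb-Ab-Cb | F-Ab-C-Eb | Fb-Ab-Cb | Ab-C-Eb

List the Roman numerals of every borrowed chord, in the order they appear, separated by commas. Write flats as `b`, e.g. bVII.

Ab major has the diatonic set Ab, Bbm, Cm, Db, Eb, Fm, Gdim. Ab–C–Eb–G = Abmaj7, Db–F–Ab–C = Dbmaj7, F–Ab–C–Eb = Fm7 and Ab–C–Eb = Ab are all diatonic. Bb–Db–Fb–Ab is not: scale degree 2 in Ab major carries Bbm (ii). In Ab minor the chord on that degree is Bbm7b5, so here it functions as iiø7, borrowed from the parallel minor. Db–Fb–Ab–Cb is not: scale degree 4 in Ab major carries Db (IV). In Ab minor the chord on that degree is Dbm7, so here it functions as iv7, borrowed from the parallel minor. Fb–Ab–Cb is not: scale degree 6 in Ab major carries Fm (vi). In Ab minor the chord on that degree is Fb, so here it functions as bVI, borrowed from the parallel minor.

iiø7, iv7, bVI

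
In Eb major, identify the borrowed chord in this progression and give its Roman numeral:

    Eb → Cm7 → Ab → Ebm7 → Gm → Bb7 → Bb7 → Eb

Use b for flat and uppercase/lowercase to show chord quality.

The diatonic triads in Eb major are Eb, Fm, Gm, Ab, Bb, Cm, Ddim. Eb, Cm7, Ab, Gm and Bb7 are all diatonic. But Ebm7 (Eb–Gb–Bb–Db) is foreign: the diatonic I on degree 1 is Eb, whereas Ebm7 comes from Eb minor. It is labeled i7.

i7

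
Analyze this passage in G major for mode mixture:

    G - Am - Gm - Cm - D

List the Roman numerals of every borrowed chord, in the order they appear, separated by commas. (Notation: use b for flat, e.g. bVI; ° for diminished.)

G major has the diatonic set G, Am, Bm, C, D, Em, F#dim. Of the given chords, G, Am and D are diatonic. But Gm (G–Bb–D) is foreign: the diatonic I on degree 1 is G, whereas Gm comes from G minor. It is labeled i. Cm (C–Eb–G) is not: scale degree 4 in G major carries C (IV). In G minor the chord on that degree is Cm, so here it functions as iv, borrowed from the parallel minor.

i, iv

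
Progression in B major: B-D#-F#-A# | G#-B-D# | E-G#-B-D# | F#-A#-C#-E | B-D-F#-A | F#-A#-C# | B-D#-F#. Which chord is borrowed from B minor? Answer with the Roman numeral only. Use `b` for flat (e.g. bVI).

i7

B major has the diatonic set B, C#m, D#m, E, F#, G#m, A#dim. B–D#–F#–A# = Bmaj7, G#–B–D# = G#m, E–G#–B–D# = Emaj7, F#–A#–C#–E = F#7, F#–A#–C# = F# and B–D#–F# = B are all diatonic. B–D–F#–A is not: scale degree 1 in B major carries B (I). In B minor the chord on that degree is Bm7, so here it functions as i7, borrowed from the parallel minor.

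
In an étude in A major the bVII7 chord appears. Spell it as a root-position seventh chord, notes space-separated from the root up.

G B D F

The root of bVII7 is the lowered 7th degree: G# becomes G. Building the dominant-seventh chord from the parallel minor on G: G–B–D–F.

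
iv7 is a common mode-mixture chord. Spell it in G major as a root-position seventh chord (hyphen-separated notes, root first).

iv7 is built on scale degree 4, which is C in both G major and its parallel. In G minor the chord on C is C–Eb–G–Bb.

C-Eb-G-Bb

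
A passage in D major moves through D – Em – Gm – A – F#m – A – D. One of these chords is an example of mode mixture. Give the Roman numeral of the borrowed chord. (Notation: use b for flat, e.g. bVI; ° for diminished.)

D major has the diatonic set D, Em, F#m, G, A, Bm, C#dim. Of the given chords, D, Em, A and F#m are diatonic. Gm (G–Bb–D) is not: scale degree 4 in D major carries G (IV). In D minor the chord on that degree is Gm, so here it functions as iv, borrowed from the parallel minor.

iv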